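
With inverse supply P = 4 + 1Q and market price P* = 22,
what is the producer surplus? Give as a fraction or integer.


Minimum supply price (at Q=0): P_min = 4
Quantity supplied at P* = 22:
Q* = (22 - 4)/1 = 18
PS = (1/2) * Q* * (P* - P_min)
PS = (1/2) * 18 * (22 - 4)
PS = (1/2) * 18 * 18 = 162

162


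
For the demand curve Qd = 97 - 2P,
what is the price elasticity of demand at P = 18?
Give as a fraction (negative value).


dQ/dP = -2
At P = 18: Q = 97 - 2*18 = 61
E = (dQ/dP)(P/Q) = (-2)(18/61) = -36/61

-36/61


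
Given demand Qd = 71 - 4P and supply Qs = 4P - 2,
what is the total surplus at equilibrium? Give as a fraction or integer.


Find equilibrium: 71 - 4P = 4P - 2
71 + 2 = 8P
P* = 73/8 = 73/8
Q* = 4*73/8 - 2 = 69/2
Inverse demand: P = 71/4 - Q/4, so P_max = 71/4
Inverse supply: P = 1/2 + Q/4, so P_min = 1/2
CS = (1/2) * 69/2 * (71/4 - 73/8) = 4761/32
PS = (1/2) * 69/2 * (73/8 - 1/2) = 4761/32
TS = CS + PS = 4761/32 + 4761/32 = 4761/16

4761/16


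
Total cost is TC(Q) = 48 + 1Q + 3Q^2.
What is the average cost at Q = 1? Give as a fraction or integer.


TC(1) = 48 + 1*1 + 3*1^2
TC(1) = 48 + 1 + 3 = 52
AC = TC/Q = 52/1 = 52

52


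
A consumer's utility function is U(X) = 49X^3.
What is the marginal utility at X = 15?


MU = dU/dX = 49*3*X^(3-1)
MU = 147*X^2
At X = 15:
MU = 147 * 15^2
MU = 147 * 225 = 33075

33075


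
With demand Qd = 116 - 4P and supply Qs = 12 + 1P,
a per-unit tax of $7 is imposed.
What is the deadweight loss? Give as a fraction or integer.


Pre-tax equilibrium quantity: Q* = 164/5
Post-tax equilibrium quantity: Q_tax = 136/5
Reduction in quantity: Q* - Q_tax = 28/5
DWL = (1/2) * tax * (Q* - Q_tax)
DWL = (1/2) * 7 * 28/5 = 98/5

98/5


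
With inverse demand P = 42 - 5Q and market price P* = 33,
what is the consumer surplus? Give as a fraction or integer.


Maximum willingness to pay (at Q=0): P_max = 42
Quantity demanded at P* = 33:
Q* = (42 - 33)/5 = 9/5
CS = (1/2) * Q* * (P_max - P*)
CS = (1/2) * 9/5 * (42 - 33)
CS = (1/2) * 9/5 * 9 = 81/10

81/10


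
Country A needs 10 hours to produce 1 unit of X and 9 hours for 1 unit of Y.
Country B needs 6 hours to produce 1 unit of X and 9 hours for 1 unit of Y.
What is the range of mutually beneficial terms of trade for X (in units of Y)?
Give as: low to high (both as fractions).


Opportunity cost of X for Country A = hours_X / hours_Y = 10/9 = 10/9 units of Y
Opportunity cost of X for Country B = hours_X / hours_Y = 6/9 = 2/3 units of Y
Terms of trade must be between the two opportunity costs.
Range: 2/3 to 10/9

2/3 to 10/9


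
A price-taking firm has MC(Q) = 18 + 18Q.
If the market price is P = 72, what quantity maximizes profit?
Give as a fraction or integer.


In perfect competition, profit is maximized where P = MC.
72 = 18 + 18Q
54 = 18Q
Q* = 54/18 = 3

3


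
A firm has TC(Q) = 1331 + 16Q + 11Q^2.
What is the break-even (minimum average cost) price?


AC(Q) = 1331/Q + 16 + 11Q
To minimize: dAC/dQ = -1331/Q^2 + 11 = 0
Q^2 = 1331/11 = 121
Q* = 11
Min AC = 1331/11 + 16 + 11*11
Min AC = 121 + 16 + 121 = 258

258


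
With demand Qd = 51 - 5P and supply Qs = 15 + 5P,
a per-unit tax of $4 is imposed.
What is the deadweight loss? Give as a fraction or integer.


Pre-tax equilibrium quantity: Q* = 33
Post-tax equilibrium quantity: Q_tax = 23
Reduction in quantity: Q* - Q_tax = 10
DWL = (1/2) * tax * (Q* - Q_tax)
DWL = (1/2) * 4 * 10 = 20

20


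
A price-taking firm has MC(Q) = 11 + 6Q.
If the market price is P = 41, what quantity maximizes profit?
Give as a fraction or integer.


In perfect competition, profit is maximized where P = MC.
41 = 11 + 6Q
30 = 6Q
Q* = 30/6 = 5

5


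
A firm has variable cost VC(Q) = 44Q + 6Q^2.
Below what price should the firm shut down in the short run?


AVC(Q) = VC(Q)/Q = 44 + 6Q
AVC is increasing in Q, so minimum AVC is at Q -> 0+.
Min AVC = 44
The firm should shut down if P < 44.

44


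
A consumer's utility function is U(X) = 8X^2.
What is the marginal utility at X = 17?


MU = dU/dX = 8*2*X^(2-1)
MU = 16*X^1
At X = 17:
MU = 16 * 17^1
MU = 16 * 17 = 272

272


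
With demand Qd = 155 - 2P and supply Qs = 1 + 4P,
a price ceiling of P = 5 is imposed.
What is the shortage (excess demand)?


At P = 5:
Qd = 155 - 2*5 = 145
Qs = 1 + 4*5 = 21
Shortage = Qd - Qs = 145 - 21 = 124

124


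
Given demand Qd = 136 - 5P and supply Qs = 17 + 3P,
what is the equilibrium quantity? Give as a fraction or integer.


First find equilibrium price:
136 - 5P = 17 + 3P
P* = 119/8 = 119/8
Then substitute into demand:
Q* = 136 - 5 * 119/8 = 493/8

493/8


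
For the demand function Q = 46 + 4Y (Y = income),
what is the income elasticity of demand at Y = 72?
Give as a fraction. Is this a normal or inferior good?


dQ/dY = 4
At Y = 72: Q = 46 + 4*72 = 334
Ey = (dQ/dY)(Y/Q) = 4 * 72 / 334 = 144/167
Since Ey > 0, this is a normal good.

144/167 (normal good)


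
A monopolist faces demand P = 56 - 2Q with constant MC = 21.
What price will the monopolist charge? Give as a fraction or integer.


MR = 56 - 4Q
Set MR = MC: 56 - 4Q = 21
Q* = 35/4
Substitute into demand:
P* = 56 - 2*35/4 = 77/2

77/2


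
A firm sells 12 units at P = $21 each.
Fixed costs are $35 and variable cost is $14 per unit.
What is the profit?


Total Revenue = P * Q = 21 * 12 = $252
Total Cost = FC + VC*Q = 35 + 14*12 = $203
Profit = TR - TC = 252 - 203 = $49

$49


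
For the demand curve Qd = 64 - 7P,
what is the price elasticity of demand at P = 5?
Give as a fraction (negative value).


dQ/dP = -7
At P = 5: Q = 64 - 7*5 = 29
E = (dQ/dP)(P/Q) = (-7)(5/29) = -35/29

-35/29


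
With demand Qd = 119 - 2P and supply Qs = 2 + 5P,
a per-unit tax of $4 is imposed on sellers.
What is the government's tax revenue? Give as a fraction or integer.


With tax on sellers, new supply: Qs' = 2 + 5(P - 4)
= 5P - 18
New equilibrium quantity:
Q_new = 559/7
Tax revenue = tax * Q_new = 4 * 559/7 = 2236/7

2236/7


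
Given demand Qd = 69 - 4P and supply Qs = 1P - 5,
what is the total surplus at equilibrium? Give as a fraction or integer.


Find equilibrium: 69 - 4P = 1P - 5
69 + 5 = 5P
P* = 74/5 = 74/5
Q* = 1*74/5 - 5 = 49/5
Inverse demand: P = 69/4 - Q/4, so P_max = 69/4
Inverse supply: P = 5 + Q/1, so P_min = 5
CS = (1/2) * 49/5 * (69/4 - 74/5) = 2401/200
PS = (1/2) * 49/5 * (74/5 - 5) = 2401/50
TS = CS + PS = 2401/200 + 2401/50 = 2401/40

2401/40


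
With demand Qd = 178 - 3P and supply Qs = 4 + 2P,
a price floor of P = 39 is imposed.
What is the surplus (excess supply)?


At P = 39:
Qd = 178 - 3*39 = 61
Qs = 4 + 2*39 = 82
Surplus = Qs - Qd = 82 - 61 = 21

21


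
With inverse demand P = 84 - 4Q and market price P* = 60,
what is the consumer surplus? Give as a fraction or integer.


Maximum willingness to pay (at Q=0): P_max = 84
Quantity demanded at P* = 60:
Q* = (84 - 60)/4 = 6
CS = (1/2) * Q* * (P_max - P*)
CS = (1/2) * 6 * (84 - 60)
CS = (1/2) * 6 * 24 = 72

72


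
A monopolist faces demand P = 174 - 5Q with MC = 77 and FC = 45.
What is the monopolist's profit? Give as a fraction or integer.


MR = MC: 174 - 10Q = 77
Q* = 97/10
P* = 174 - 5*97/10 = 251/2
Profit = (P* - MC)*Q* - FC
= (251/2 - 77)*97/10 - 45
= 97/2*97/10 - 45
= 9409/20 - 45 = 8509/20

8509/20


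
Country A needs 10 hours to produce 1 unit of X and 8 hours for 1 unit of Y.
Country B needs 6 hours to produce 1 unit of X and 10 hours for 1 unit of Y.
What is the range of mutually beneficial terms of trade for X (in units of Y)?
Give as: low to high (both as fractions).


Opportunity cost of X for Country A = hours_X / hours_Y = 10/8 = 5/4 units of Y
Opportunity cost of X for Country B = hours_X / hours_Y = 6/10 = 3/5 units of Y
Terms of trade must be between the two opportunity costs.
Range: 3/5 to 5/4

3/5 to 5/4


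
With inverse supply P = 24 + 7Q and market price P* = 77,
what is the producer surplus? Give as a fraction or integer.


Minimum supply price (at Q=0): P_min = 24
Quantity supplied at P* = 77:
Q* = (77 - 24)/7 = 53/7
PS = (1/2) * Q* * (P* - P_min)
PS = (1/2) * 53/7 * (77 - 24)
PS = (1/2) * 53/7 * 53 = 2809/14

2809/14


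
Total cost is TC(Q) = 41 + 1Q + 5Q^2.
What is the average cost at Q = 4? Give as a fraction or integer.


TC(4) = 41 + 1*4 + 5*4^2
TC(4) = 41 + 4 + 80 = 125
AC = TC/Q = 125/4 = 125/4

125/4


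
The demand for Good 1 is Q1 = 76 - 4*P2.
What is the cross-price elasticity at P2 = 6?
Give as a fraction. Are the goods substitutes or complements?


dQ1/dP2 = -4
At P2 = 6: Q1 = 76 - 4*6 = 52
Exy = (dQ1/dP2)(P2/Q1) = -4 * 6 / 52 = -6/13
Since Exy < 0, the goods are complements.

-6/13 (complements)


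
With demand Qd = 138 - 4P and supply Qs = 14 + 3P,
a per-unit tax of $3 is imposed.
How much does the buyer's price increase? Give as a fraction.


With a per-unit tax, the buyer's price increase depends on relative slopes.
Supply slope: d = 3, Demand slope: b = 4
Buyer's price increase = d * tax / (b + d)
= 3 * 3 / (4 + 3)
= 9 / 7 = 9/7

9/7


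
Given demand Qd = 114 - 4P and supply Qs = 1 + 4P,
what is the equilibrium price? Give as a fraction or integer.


At equilibrium, Qd = Qs.
114 - 4P = 1 + 4P
114 - 1 = 4P + 4P
113 = 8P
P* = 113/8 = 113/8

113/8


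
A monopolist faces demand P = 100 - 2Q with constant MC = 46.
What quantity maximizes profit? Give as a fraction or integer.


TR = P*Q = (100 - 2Q)Q = 100Q - 2Q^2
MR = dTR/dQ = 100 - 4Q
Set MR = MC:
100 - 4Q = 46
54 = 4Q
Q* = 54/4 = 27/2

27/2


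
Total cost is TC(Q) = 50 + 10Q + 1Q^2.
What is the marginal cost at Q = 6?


MC = dTC/dQ = 10 + 2*1*Q
At Q = 6:
MC = 10 + 2*6
MC = 10 + 12 = 22

22


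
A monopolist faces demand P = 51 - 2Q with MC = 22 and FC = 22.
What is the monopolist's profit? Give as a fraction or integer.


MR = MC: 51 - 4Q = 22
Q* = 29/4
P* = 51 - 2*29/4 = 73/2
Profit = (P* - MC)*Q* - FC
= (73/2 - 22)*29/4 - 22
= 29/2*29/4 - 22
= 841/8 - 22 = 665/8

665/8


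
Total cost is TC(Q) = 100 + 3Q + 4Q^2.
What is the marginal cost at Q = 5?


MC = dTC/dQ = 3 + 2*4*Q
At Q = 5:
MC = 3 + 8*5
MC = 3 + 40 = 43

43


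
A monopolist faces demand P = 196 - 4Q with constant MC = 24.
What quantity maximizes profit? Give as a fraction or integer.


TR = P*Q = (196 - 4Q)Q = 196Q - 4Q^2
MR = dTR/dQ = 196 - 8Q
Set MR = MC:
196 - 8Q = 24
172 = 8Q
Q* = 172/8 = 43/2

43/2


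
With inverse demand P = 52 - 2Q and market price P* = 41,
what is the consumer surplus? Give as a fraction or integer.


Maximum willingness to pay (at Q=0): P_max = 52
Quantity demanded at P* = 41:
Q* = (52 - 41)/2 = 11/2
CS = (1/2) * Q* * (P_max - P*)
CS = (1/2) * 11/2 * (52 - 41)
CS = (1/2) * 11/2 * 11 = 121/4

121/4


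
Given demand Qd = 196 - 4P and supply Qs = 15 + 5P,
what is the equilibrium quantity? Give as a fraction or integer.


First find equilibrium price:
196 - 4P = 15 + 5P
P* = 181/9 = 181/9
Then substitute into demand:
Q* = 196 - 4 * 181/9 = 1040/9

1040/9


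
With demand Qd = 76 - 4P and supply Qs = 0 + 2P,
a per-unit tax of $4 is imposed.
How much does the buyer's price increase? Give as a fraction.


With a per-unit tax, the buyer's price increase depends on relative slopes.
Supply slope: d = 2, Demand slope: b = 4
Buyer's price increase = d * tax / (b + d)
= 2 * 4 / (4 + 2)
= 8 / 6 = 4/3

4/3


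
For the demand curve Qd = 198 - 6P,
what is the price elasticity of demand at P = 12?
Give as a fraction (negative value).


dQ/dP = -6
At P = 12: Q = 198 - 6*12 = 126
E = (dQ/dP)(P/Q) = (-6)(12/126) = -4/7

-4/7


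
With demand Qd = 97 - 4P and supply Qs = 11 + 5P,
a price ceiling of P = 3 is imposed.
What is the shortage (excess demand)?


At P = 3:
Qd = 97 - 4*3 = 85
Qs = 11 + 5*3 = 26
Shortage = Qd - Qs = 85 - 26 = 59

59


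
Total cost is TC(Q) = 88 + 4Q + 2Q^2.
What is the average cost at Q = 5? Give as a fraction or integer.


TC(5) = 88 + 4*5 + 2*5^2
TC(5) = 88 + 20 + 50 = 158
AC = TC/Q = 158/5 = 158/5

158/5


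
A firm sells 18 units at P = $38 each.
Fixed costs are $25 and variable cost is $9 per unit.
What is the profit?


Total Revenue = P * Q = 38 * 18 = $684
Total Cost = FC + VC*Q = 25 + 9*18 = $187
Profit = TR - TC = 684 - 187 = $497

$497


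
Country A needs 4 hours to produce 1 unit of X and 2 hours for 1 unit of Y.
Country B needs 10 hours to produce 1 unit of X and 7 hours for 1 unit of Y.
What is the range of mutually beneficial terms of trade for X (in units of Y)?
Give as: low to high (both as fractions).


Opportunity cost of X for Country A = hours_X / hours_Y = 4/2 = 2 units of Y
Opportunity cost of X for Country B = hours_X / hours_Y = 10/7 = 10/7 units of Y
Terms of trade must be between the two opportunity costs.
Range: 10/7 to 2

10/7 to 2


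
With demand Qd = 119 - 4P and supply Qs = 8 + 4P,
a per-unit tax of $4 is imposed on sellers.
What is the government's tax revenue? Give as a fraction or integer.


With tax on sellers, new supply: Qs' = 8 + 4(P - 4)
= 4P - 8
New equilibrium quantity:
Q_new = 111/2
Tax revenue = tax * Q_new = 4 * 111/2 = 222

222


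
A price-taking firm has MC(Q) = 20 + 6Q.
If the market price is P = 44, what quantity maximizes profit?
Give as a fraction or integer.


In perfect competition, profit is maximized where P = MC.
44 = 20 + 6Q
24 = 6Q
Q* = 24/6 = 4

4


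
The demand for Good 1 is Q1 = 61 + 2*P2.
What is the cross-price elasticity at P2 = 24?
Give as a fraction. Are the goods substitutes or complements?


dQ1/dP2 = 2
At P2 = 24: Q1 = 61 + 2*24 = 109
Exy = (dQ1/dP2)(P2/Q1) = 2 * 24 / 109 = 48/109
Since Exy > 0, the goods are substitutes.

48/109 (substitutes)


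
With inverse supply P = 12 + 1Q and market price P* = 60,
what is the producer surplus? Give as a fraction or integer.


Minimum supply price (at Q=0): P_min = 12
Quantity supplied at P* = 60:
Q* = (60 - 12)/1 = 48
PS = (1/2) * Q* * (P* - P_min)
PS = (1/2) * 48 * (60 - 12)
PS = (1/2) * 48 * 48 = 1152

1152


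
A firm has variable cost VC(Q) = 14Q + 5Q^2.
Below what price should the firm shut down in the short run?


AVC(Q) = VC(Q)/Q = 14 + 5Q
AVC is increasing in Q, so minimum AVC is at Q -> 0+.
Min AVC = 14
The firm should shut down if P < 14.

14


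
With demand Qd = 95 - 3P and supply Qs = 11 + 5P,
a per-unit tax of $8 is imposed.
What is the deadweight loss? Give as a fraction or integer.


Pre-tax equilibrium quantity: Q* = 127/2
Post-tax equilibrium quantity: Q_tax = 97/2
Reduction in quantity: Q* - Q_tax = 15
DWL = (1/2) * tax * (Q* - Q_tax)
DWL = (1/2) * 8 * 15 = 60

60


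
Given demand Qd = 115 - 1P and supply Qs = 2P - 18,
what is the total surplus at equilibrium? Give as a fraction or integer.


Find equilibrium: 115 - 1P = 2P - 18
115 + 18 = 3P
P* = 133/3 = 133/3
Q* = 2*133/3 - 18 = 212/3
Inverse demand: P = 115 - Q/1, so P_max = 115
Inverse supply: P = 9 + Q/2, so P_min = 9
CS = (1/2) * 212/3 * (115 - 133/3) = 22472/9
PS = (1/2) * 212/3 * (133/3 - 9) = 11236/9
TS = CS + PS = 22472/9 + 11236/9 = 11236/3

11236/3


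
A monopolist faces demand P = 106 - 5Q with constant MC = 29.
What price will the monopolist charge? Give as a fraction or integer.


MR = 106 - 10Q
Set MR = MC: 106 - 10Q = 29
Q* = 77/10
Substitute into demand:
P* = 106 - 5*77/10 = 135/2

135/2


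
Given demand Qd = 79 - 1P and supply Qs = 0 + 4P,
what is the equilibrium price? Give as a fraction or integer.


At equilibrium, Qd = Qs.
79 - 1P = 0 + 4P
79 - 0 = 1P + 4P
79 = 5P
P* = 79/5 = 79/5

79/5


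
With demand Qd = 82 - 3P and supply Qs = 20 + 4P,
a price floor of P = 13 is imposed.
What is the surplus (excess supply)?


At P = 13:
Qd = 82 - 3*13 = 43
Qs = 20 + 4*13 = 72
Surplus = Qs - Qd = 72 - 43 = 29

29


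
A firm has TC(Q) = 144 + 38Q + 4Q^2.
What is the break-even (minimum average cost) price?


AC(Q) = 144/Q + 38 + 4Q
To minimize: dAC/dQ = -144/Q^2 + 4 = 0
Q^2 = 144/4 = 36
Q* = 6
Min AC = 144/6 + 38 + 4*6
Min AC = 24 + 38 + 24 = 86

86


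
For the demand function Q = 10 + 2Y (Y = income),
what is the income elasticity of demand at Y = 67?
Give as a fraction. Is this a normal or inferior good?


dQ/dY = 2
At Y = 67: Q = 10 + 2*67 = 144
Ey = (dQ/dY)(Y/Q) = 2 * 67 / 144 = 67/72
Since Ey > 0, this is a normal good.

67/72 (normal good)


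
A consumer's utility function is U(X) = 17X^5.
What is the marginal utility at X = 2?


MU = dU/dX = 17*5*X^(5-1)
MU = 85*X^4
At X = 2:
MU = 85 * 2^4
MU = 85 * 16 = 1360

1360


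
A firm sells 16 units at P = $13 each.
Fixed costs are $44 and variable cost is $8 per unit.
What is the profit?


Total Revenue = P * Q = 13 * 16 = $208
Total Cost = FC + VC*Q = 44 + 8*16 = $172
Profit = TR - TC = 208 - 172 = $36

$36


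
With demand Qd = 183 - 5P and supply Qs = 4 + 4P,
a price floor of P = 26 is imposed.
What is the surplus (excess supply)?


At P = 26:
Qd = 183 - 5*26 = 53
Qs = 4 + 4*26 = 108
Surplus = Qs - Qd = 108 - 53 = 55

55


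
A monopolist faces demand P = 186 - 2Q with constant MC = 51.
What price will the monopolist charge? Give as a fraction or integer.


MR = 186 - 4Q
Set MR = MC: 186 - 4Q = 51
Q* = 135/4
Substitute into demand:
P* = 186 - 2*135/4 = 237/2

237/2


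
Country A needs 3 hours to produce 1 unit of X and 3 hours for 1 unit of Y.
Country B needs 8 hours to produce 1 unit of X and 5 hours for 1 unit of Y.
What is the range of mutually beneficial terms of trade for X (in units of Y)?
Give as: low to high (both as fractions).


Opportunity cost of X for Country A = hours_X / hours_Y = 3/3 = 1 units of Y
Opportunity cost of X for Country B = hours_X / hours_Y = 8/5 = 8/5 units of Y
Terms of trade must be between the two opportunity costs.
Range: 1 to 8/5

1 to 8/5


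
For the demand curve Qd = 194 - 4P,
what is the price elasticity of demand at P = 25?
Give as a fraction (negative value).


dQ/dP = -4
At P = 25: Q = 194 - 4*25 = 94
E = (dQ/dP)(P/Q) = (-4)(25/94) = -50/47

-50/47


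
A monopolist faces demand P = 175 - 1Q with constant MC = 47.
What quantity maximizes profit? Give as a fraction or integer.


TR = P*Q = (175 - 1Q)Q = 175Q - 1Q^2
MR = dTR/dQ = 175 - 2Q
Set MR = MC:
175 - 2Q = 47
128 = 2Q
Q* = 128/2 = 64

64


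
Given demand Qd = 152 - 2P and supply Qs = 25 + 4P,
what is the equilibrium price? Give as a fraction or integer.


At equilibrium, Qd = Qs.
152 - 2P = 25 + 4P
152 - 25 = 2P + 4P
127 = 6P
P* = 127/6 = 127/6

127/6


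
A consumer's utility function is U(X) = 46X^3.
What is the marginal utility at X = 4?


MU = dU/dX = 46*3*X^(3-1)
MU = 138*X^2
At X = 4:
MU = 138 * 4^2
MU = 138 * 16 = 2208

2208


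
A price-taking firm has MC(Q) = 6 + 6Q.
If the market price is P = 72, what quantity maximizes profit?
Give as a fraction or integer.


In perfect competition, profit is maximized where P = MC.
72 = 6 + 6Q
66 = 6Q
Q* = 66/6 = 11

11


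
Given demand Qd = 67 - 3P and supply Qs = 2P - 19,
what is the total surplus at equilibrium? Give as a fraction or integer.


Find equilibrium: 67 - 3P = 2P - 19
67 + 19 = 5P
P* = 86/5 = 86/5
Q* = 2*86/5 - 19 = 77/5
Inverse demand: P = 67/3 - Q/3, so P_max = 67/3
Inverse supply: P = 19/2 + Q/2, so P_min = 19/2
CS = (1/2) * 77/5 * (67/3 - 86/5) = 5929/150
PS = (1/2) * 77/5 * (86/5 - 19/2) = 5929/100
TS = CS + PS = 5929/150 + 5929/100 = 5929/60

5929/60


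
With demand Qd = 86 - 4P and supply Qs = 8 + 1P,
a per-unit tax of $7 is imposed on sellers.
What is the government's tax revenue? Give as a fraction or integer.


With tax on sellers, new supply: Qs' = 8 + 1(P - 7)
= 1 + 1P
New equilibrium quantity:
Q_new = 18
Tax revenue = tax * Q_new = 7 * 18 = 126

126


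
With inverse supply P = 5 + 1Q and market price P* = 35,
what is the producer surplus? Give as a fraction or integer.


Minimum supply price (at Q=0): P_min = 5
Quantity supplied at P* = 35:
Q* = (35 - 5)/1 = 30
PS = (1/2) * Q* * (P* - P_min)
PS = (1/2) * 30 * (35 - 5)
PS = (1/2) * 30 * 30 = 450

450


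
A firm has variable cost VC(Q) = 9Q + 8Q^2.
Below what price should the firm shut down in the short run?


AVC(Q) = VC(Q)/Q = 9 + 8Q
AVC is increasing in Q, so minimum AVC is at Q -> 0+.
Min AVC = 9
The firm should shut down if P < 9.

9


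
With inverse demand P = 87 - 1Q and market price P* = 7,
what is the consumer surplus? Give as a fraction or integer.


Maximum willingness to pay (at Q=0): P_max = 87
Quantity demanded at P* = 7:
Q* = (87 - 7)/1 = 80
CS = (1/2) * Q* * (P_max - P*)
CS = (1/2) * 80 * (87 - 7)
CS = (1/2) * 80 * 80 = 3200

3200


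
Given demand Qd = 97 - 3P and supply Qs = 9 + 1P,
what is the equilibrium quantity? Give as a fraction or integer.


First find equilibrium price:
97 - 3P = 9 + 1P
P* = 88/4 = 22
Then substitute into demand:
Q* = 97 - 3 * 22 = 31

31


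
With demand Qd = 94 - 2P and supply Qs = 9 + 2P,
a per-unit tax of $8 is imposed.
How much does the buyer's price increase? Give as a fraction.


With a per-unit tax, the buyer's price increase depends on relative slopes.
Supply slope: d = 2, Demand slope: b = 2
Buyer's price increase = d * tax / (b + d)
= 2 * 8 / (2 + 2)
= 16 / 4 = 4

4


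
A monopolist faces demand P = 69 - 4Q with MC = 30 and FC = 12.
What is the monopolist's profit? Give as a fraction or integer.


MR = MC: 69 - 8Q = 30
Q* = 39/8
P* = 69 - 4*39/8 = 99/2
Profit = (P* - MC)*Q* - FC
= (99/2 - 30)*39/8 - 12
= 39/2*39/8 - 12
= 1521/16 - 12 = 1329/16

1329/16


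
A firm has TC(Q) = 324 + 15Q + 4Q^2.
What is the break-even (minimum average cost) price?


AC(Q) = 324/Q + 15 + 4Q
To minimize: dAC/dQ = -324/Q^2 + 4 = 0
Q^2 = 324/4 = 81
Q* = 9
Min AC = 324/9 + 15 + 4*9
Min AC = 36 + 15 + 36 = 87

87


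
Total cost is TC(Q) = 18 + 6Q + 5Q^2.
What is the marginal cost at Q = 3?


MC = dTC/dQ = 6 + 2*5*Q
At Q = 3:
MC = 6 + 10*3
MC = 6 + 30 = 36

36


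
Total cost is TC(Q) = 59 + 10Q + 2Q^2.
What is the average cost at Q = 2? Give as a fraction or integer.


TC(2) = 59 + 10*2 + 2*2^2
TC(2) = 59 + 20 + 8 = 87
AC = TC/Q = 87/2 = 87/2

87/2


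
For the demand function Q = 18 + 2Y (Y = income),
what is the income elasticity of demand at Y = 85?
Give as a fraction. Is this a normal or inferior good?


dQ/dY = 2
At Y = 85: Q = 18 + 2*85 = 188
Ey = (dQ/dY)(Y/Q) = 2 * 85 / 188 = 85/94
Since Ey > 0, this is a normal good.

85/94 (normal good)


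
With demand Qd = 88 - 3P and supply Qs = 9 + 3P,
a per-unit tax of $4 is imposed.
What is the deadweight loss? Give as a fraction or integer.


Pre-tax equilibrium quantity: Q* = 97/2
Post-tax equilibrium quantity: Q_tax = 85/2
Reduction in quantity: Q* - Q_tax = 6
DWL = (1/2) * tax * (Q* - Q_tax)
DWL = (1/2) * 4 * 6 = 12

12


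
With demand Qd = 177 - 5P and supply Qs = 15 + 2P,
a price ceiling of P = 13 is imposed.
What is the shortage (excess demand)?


At P = 13:
Qd = 177 - 5*13 = 112
Qs = 15 + 2*13 = 41
Shortage = Qd - Qs = 112 - 41 = 71

71


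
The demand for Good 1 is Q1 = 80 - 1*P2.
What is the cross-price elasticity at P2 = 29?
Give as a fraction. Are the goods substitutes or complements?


dQ1/dP2 = -1
At P2 = 29: Q1 = 80 - 1*29 = 51
Exy = (dQ1/dP2)(P2/Q1) = -1 * 29 / 51 = -29/51
Since Exy < 0, the goods are complements.

-29/51 (complements)


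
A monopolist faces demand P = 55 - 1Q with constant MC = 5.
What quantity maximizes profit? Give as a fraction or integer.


TR = P*Q = (55 - 1Q)Q = 55Q - 1Q^2
MR = dTR/dQ = 55 - 2Q
Set MR = MC:
55 - 2Q = 5
50 = 2Q
Q* = 50/2 = 25

25


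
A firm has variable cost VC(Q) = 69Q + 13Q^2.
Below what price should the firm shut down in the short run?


AVC(Q) = VC(Q)/Q = 69 + 13Q
AVC is increasing in Q, so minimum AVC is at Q -> 0+.
Min AVC = 69
The firm should shut down if P < 69.

69


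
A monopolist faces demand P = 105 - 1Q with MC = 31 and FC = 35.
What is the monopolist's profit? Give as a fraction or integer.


MR = MC: 105 - 2Q = 31
Q* = 37
P* = 105 - 1*37 = 68
Profit = (P* - MC)*Q* - FC
= (68 - 31)*37 - 35
= 37*37 - 35
= 1369 - 35 = 1334

1334


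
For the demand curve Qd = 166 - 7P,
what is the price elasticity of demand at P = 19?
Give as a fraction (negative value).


dQ/dP = -7
At P = 19: Q = 166 - 7*19 = 33
E = (dQ/dP)(P/Q) = (-7)(19/33) = -133/33

-133/33


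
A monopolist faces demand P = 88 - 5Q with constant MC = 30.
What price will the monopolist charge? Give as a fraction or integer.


MR = 88 - 10Q
Set MR = MC: 88 - 10Q = 30
Q* = 29/5
Substitute into demand:
P* = 88 - 5*29/5 = 59

59


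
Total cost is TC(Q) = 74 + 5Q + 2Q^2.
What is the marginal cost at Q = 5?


MC = dTC/dQ = 5 + 2*2*Q
At Q = 5:
MC = 5 + 4*5
MC = 5 + 20 = 25

25


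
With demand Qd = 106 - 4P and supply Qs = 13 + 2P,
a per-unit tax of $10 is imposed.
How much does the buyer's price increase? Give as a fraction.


With a per-unit tax, the buyer's price increase depends on relative slopes.
Supply slope: d = 2, Demand slope: b = 4
Buyer's price increase = d * tax / (b + d)
= 2 * 10 / (4 + 2)
= 20 / 6 = 10/3

10/3


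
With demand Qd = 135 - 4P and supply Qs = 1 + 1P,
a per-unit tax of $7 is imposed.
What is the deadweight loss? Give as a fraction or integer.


Pre-tax equilibrium quantity: Q* = 139/5
Post-tax equilibrium quantity: Q_tax = 111/5
Reduction in quantity: Q* - Q_tax = 28/5
DWL = (1/2) * tax * (Q* - Q_tax)
DWL = (1/2) * 7 * 28/5 = 98/5

98/5


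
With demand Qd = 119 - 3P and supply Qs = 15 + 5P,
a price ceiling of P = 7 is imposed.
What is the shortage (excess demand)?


At P = 7:
Qd = 119 - 3*7 = 98
Qs = 15 + 5*7 = 50
Shortage = Qd - Qs = 98 - 50 = 48

48


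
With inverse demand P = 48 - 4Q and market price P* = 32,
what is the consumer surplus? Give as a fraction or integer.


Maximum willingness to pay (at Q=0): P_max = 48
Quantity demanded at P* = 32:
Q* = (48 - 32)/4 = 4
CS = (1/2) * Q* * (P_max - P*)
CS = (1/2) * 4 * (48 - 32)
CS = (1/2) * 4 * 16 = 32

32


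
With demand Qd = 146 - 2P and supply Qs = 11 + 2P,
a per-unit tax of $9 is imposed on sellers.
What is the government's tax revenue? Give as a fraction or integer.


With tax on sellers, new supply: Qs' = 11 + 2(P - 9)
= 2P - 7
New equilibrium quantity:
Q_new = 139/2
Tax revenue = tax * Q_new = 9 * 139/2 = 1251/2

1251/2


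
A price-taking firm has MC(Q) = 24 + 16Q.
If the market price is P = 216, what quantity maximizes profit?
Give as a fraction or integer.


In perfect competition, profit is maximized where P = MC.
216 = 24 + 16Q
192 = 16Q
Q* = 192/16 = 12

12


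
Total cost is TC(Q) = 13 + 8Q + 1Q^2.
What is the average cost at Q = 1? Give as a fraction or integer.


TC(1) = 13 + 8*1 + 1*1^2
TC(1) = 13 + 8 + 1 = 22
AC = TC/Q = 22/1 = 22

22


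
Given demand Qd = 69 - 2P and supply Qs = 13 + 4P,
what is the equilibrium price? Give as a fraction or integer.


At equilibrium, Qd = Qs.
69 - 2P = 13 + 4P
69 - 13 = 2P + 4P
56 = 6P
P* = 56/6 = 28/3

28/3


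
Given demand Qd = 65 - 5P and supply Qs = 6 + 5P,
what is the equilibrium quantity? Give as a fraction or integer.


First find equilibrium price:
65 - 5P = 6 + 5P
P* = 59/10 = 59/10
Then substitute into demand:
Q* = 65 - 5 * 59/10 = 71/2

71/2


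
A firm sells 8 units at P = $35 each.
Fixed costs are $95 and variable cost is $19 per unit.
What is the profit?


Total Revenue = P * Q = 35 * 8 = $280
Total Cost = FC + VC*Q = 95 + 19*8 = $247
Profit = TR - TC = 280 - 247 = $33

$33


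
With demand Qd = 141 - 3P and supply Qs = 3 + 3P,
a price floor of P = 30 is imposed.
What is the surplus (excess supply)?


At P = 30:
Qd = 141 - 3*30 = 51
Qs = 3 + 3*30 = 93
Surplus = Qs - Qd = 93 - 51 = 42

42


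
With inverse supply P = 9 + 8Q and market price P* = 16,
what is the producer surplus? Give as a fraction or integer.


Minimum supply price (at Q=0): P_min = 9
Quantity supplied at P* = 16:
Q* = (16 - 9)/8 = 7/8
PS = (1/2) * Q* * (P* - P_min)
PS = (1/2) * 7/8 * (16 - 9)
PS = (1/2) * 7/8 * 7 = 49/16

49/16


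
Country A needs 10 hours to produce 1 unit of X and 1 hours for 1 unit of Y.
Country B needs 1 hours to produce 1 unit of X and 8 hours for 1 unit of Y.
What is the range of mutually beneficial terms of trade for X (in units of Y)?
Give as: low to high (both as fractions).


Opportunity cost of X for Country A = hours_X / hours_Y = 10/1 = 10 units of Y
Opportunity cost of X for Country B = hours_X / hours_Y = 1/8 = 1/8 units of Y
Terms of trade must be between the two opportunity costs.
Range: 1/8 to 10

1/8 to 10


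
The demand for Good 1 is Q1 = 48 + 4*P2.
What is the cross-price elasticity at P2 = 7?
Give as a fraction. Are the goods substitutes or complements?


dQ1/dP2 = 4
At P2 = 7: Q1 = 48 + 4*7 = 76
Exy = (dQ1/dP2)(P2/Q1) = 4 * 7 / 76 = 7/19
Since Exy > 0, the goods are substitutes.

7/19 (substitutes)


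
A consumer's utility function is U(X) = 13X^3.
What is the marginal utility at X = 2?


MU = dU/dX = 13*3*X^(3-1)
MU = 39*X^2
At X = 2:
MU = 39 * 2^2
MU = 39 * 4 = 156

156


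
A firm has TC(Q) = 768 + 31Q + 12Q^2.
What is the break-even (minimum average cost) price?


AC(Q) = 768/Q + 31 + 12Q
To minimize: dAC/dQ = -768/Q^2 + 12 = 0
Q^2 = 768/12 = 64
Q* = 8
Min AC = 768/8 + 31 + 12*8
Min AC = 96 + 31 + 96 = 223

223


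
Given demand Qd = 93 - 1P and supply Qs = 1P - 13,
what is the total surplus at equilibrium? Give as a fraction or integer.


Find equilibrium: 93 - 1P = 1P - 13
93 + 13 = 2P
P* = 106/2 = 53
Q* = 1*53 - 13 = 40
Inverse demand: P = 93 - Q/1, so P_max = 93
Inverse supply: P = 13 + Q/1, so P_min = 13
CS = (1/2) * 40 * (93 - 53) = 800
PS = (1/2) * 40 * (53 - 13) = 800
TS = CS + PS = 800 + 800 = 1600

1600


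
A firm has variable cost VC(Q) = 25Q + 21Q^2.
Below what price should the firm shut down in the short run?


AVC(Q) = VC(Q)/Q = 25 + 21Q
AVC is increasing in Q, so minimum AVC is at Q -> 0+.
Min AVC = 25
The firm should shut down if P < 25.

25


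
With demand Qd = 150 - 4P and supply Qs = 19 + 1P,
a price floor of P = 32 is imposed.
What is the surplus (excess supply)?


At P = 32:
Qd = 150 - 4*32 = 22
Qs = 19 + 1*32 = 51
Surplus = Qs - Qd = 51 - 22 = 29

29


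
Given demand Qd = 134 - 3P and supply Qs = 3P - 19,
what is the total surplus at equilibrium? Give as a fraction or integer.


Find equilibrium: 134 - 3P = 3P - 19
134 + 19 = 6P
P* = 153/6 = 51/2
Q* = 3*51/2 - 19 = 115/2
Inverse demand: P = 134/3 - Q/3, so P_max = 134/3
Inverse supply: P = 19/3 + Q/3, so P_min = 19/3
CS = (1/2) * 115/2 * (134/3 - 51/2) = 13225/24
PS = (1/2) * 115/2 * (51/2 - 19/3) = 13225/24
TS = CS + PS = 13225/24 + 13225/24 = 13225/12

13225/12


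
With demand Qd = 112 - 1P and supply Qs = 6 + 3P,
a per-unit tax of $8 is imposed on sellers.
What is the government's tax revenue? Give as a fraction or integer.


With tax on sellers, new supply: Qs' = 6 + 3(P - 8)
= 3P - 18
New equilibrium quantity:
Q_new = 159/2
Tax revenue = tax * Q_new = 8 * 159/2 = 636

636


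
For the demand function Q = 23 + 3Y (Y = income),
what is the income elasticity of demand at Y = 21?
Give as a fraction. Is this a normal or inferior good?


dQ/dY = 3
At Y = 21: Q = 23 + 3*21 = 86
Ey = (dQ/dY)(Y/Q) = 3 * 21 / 86 = 63/86
Since Ey > 0, this is a normal good.

63/86 (normal good)


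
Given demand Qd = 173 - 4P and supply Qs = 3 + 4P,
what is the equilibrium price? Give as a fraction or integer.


At equilibrium, Qd = Qs.
173 - 4P = 3 + 4P
173 - 3 = 4P + 4P
170 = 8P
P* = 170/8 = 85/4

85/4


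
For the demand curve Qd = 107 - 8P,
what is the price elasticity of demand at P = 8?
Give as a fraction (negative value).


dQ/dP = -8
At P = 8: Q = 107 - 8*8 = 43
E = (dQ/dP)(P/Q) = (-8)(8/43) = -64/43

-64/43


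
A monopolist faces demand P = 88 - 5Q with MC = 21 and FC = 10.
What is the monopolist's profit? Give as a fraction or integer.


MR = MC: 88 - 10Q = 21
Q* = 67/10
P* = 88 - 5*67/10 = 109/2
Profit = (P* - MC)*Q* - FC
= (109/2 - 21)*67/10 - 10
= 67/2*67/10 - 10
= 4489/20 - 10 = 4289/20

4289/20


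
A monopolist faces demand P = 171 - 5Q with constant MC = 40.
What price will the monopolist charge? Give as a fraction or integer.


MR = 171 - 10Q
Set MR = MC: 171 - 10Q = 40
Q* = 131/10
Substitute into demand:
P* = 171 - 5*131/10 = 211/2

211/2


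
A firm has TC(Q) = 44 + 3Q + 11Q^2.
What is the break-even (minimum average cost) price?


AC(Q) = 44/Q + 3 + 11Q
To minimize: dAC/dQ = -44/Q^2 + 11 = 0
Q^2 = 44/11 = 4
Q* = 2
Min AC = 44/2 + 3 + 11*2
Min AC = 22 + 3 + 22 = 47

47


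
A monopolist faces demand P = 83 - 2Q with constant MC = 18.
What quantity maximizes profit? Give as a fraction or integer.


TR = P*Q = (83 - 2Q)Q = 83Q - 2Q^2
MR = dTR/dQ = 83 - 4Q
Set MR = MC:
83 - 4Q = 18
65 = 4Q
Q* = 65/4 = 65/4

65/4


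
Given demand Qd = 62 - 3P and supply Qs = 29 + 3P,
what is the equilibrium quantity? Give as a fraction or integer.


First find equilibrium price:
62 - 3P = 29 + 3P
P* = 33/6 = 11/2
Then substitute into demand:
Q* = 62 - 3 * 11/2 = 91/2

91/2


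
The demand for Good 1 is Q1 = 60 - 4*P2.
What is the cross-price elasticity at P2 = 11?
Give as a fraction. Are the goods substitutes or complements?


dQ1/dP2 = -4
At P2 = 11: Q1 = 60 - 4*11 = 16
Exy = (dQ1/dP2)(P2/Q1) = -4 * 11 / 16 = -11/4
Since Exy < 0, the goods are complements.

-11/4 (complements)


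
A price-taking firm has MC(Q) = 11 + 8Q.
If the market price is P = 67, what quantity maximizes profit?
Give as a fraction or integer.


In perfect competition, profit is maximized where P = MC.
67 = 11 + 8Q
56 = 8Q
Q* = 56/8 = 7

7


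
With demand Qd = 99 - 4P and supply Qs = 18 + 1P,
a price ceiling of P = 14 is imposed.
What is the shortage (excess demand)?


At P = 14:
Qd = 99 - 4*14 = 43
Qs = 18 + 1*14 = 32
Shortage = Qd - Qs = 43 - 32 = 11

11


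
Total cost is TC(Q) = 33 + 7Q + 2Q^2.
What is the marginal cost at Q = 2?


MC = dTC/dQ = 7 + 2*2*Q
At Q = 2:
MC = 7 + 4*2
MC = 7 + 8 = 15

15


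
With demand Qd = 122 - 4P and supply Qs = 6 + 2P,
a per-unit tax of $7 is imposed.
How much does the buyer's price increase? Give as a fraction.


With a per-unit tax, the buyer's price increase depends on relative slopes.
Supply slope: d = 2, Demand slope: b = 4
Buyer's price increase = d * tax / (b + d)
= 2 * 7 / (4 + 2)
= 14 / 6 = 7/3

7/3


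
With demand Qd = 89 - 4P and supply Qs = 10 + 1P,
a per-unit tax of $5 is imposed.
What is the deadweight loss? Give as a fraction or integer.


Pre-tax equilibrium quantity: Q* = 129/5
Post-tax equilibrium quantity: Q_tax = 109/5
Reduction in quantity: Q* - Q_tax = 4
DWL = (1/2) * tax * (Q* - Q_tax)
DWL = (1/2) * 5 * 4 = 10

10


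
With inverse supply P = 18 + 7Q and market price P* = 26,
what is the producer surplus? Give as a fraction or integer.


Minimum supply price (at Q=0): P_min = 18
Quantity supplied at P* = 26:
Q* = (26 - 18)/7 = 8/7
PS = (1/2) * Q* * (P* - P_min)
PS = (1/2) * 8/7 * (26 - 18)
PS = (1/2) * 8/7 * 8 = 32/7

32/7


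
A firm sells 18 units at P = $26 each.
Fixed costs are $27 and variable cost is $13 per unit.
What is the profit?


Total Revenue = P * Q = 26 * 18 = $468
Total Cost = FC + VC*Q = 27 + 13*18 = $261
Profit = TR - TC = 468 - 261 = $207

$207


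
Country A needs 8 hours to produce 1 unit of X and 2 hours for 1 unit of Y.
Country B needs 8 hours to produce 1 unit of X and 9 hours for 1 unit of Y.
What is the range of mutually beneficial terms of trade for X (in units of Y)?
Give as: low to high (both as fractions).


Opportunity cost of X for Country A = hours_X / hours_Y = 8/2 = 4 units of Y
Opportunity cost of X for Country B = hours_X / hours_Y = 8/9 = 8/9 units of Y
Terms of trade must be between the two opportunity costs.
Range: 8/9 to 4

8/9 to 4


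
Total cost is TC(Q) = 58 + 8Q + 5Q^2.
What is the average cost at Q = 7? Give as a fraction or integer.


TC(7) = 58 + 8*7 + 5*7^2
TC(7) = 58 + 56 + 245 = 359
AC = TC/Q = 359/7 = 359/7

359/7


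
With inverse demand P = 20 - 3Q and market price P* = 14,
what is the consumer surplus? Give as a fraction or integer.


Maximum willingness to pay (at Q=0): P_max = 20
Quantity demanded at P* = 14:
Q* = (20 - 14)/3 = 2
CS = (1/2) * Q* * (P_max - P*)
CS = (1/2) * 2 * (20 - 14)
CS = (1/2) * 2 * 6 = 6

6


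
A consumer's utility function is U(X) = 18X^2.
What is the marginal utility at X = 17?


MU = dU/dX = 18*2*X^(2-1)
MU = 36*X^1
At X = 17:
MU = 36 * 17^1
MU = 36 * 17 = 612

612


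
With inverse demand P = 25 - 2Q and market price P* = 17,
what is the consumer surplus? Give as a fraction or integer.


Maximum willingness to pay (at Q=0): P_max = 25
Quantity demanded at P* = 17:
Q* = (25 - 17)/2 = 4
CS = (1/2) * Q* * (P_max - P*)
CS = (1/2) * 4 * (25 - 17)
CS = (1/2) * 4 * 8 = 16

16


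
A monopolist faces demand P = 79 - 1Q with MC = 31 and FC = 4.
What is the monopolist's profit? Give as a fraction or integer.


MR = MC: 79 - 2Q = 31
Q* = 24
P* = 79 - 1*24 = 55
Profit = (P* - MC)*Q* - FC
= (55 - 31)*24 - 4
= 24*24 - 4
= 576 - 4 = 572

572


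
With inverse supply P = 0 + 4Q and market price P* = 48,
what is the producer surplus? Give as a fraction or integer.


Minimum supply price (at Q=0): P_min = 0
Quantity supplied at P* = 48:
Q* = (48 - 0)/4 = 12
PS = (1/2) * Q* * (P* - P_min)
PS = (1/2) * 12 * (48 - 0)
PS = (1/2) * 12 * 48 = 288

288


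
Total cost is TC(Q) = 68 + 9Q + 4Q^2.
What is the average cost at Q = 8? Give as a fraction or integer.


TC(8) = 68 + 9*8 + 4*8^2
TC(8) = 68 + 72 + 256 = 396
AC = TC/Q = 396/8 = 99/2

99/2


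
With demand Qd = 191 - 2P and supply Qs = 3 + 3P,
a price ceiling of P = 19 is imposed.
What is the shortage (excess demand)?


At P = 19:
Qd = 191 - 2*19 = 153
Qs = 3 + 3*19 = 60
Shortage = Qd - Qs = 153 - 60 = 93

93


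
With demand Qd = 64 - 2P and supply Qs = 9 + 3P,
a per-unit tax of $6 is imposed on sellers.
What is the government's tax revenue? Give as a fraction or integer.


With tax on sellers, new supply: Qs' = 9 + 3(P - 6)
= 3P - 9
New equilibrium quantity:
Q_new = 174/5
Tax revenue = tax * Q_new = 6 * 174/5 = 1044/5

1044/5


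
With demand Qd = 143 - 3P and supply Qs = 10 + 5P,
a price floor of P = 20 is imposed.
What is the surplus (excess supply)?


At P = 20:
Qd = 143 - 3*20 = 83
Qs = 10 + 5*20 = 110
Surplus = Qs - Qd = 110 - 83 = 27

27


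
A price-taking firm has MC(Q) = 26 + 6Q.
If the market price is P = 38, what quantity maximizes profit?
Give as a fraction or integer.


In perfect competition, profit is maximized where P = MC.
38 = 26 + 6Q
12 = 6Q
Q* = 12/6 = 2

2


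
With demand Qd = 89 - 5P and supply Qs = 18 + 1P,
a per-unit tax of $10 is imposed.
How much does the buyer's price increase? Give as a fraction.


With a per-unit tax, the buyer's price increase depends on relative slopes.
Supply slope: d = 1, Demand slope: b = 5
Buyer's price increase = d * tax / (b + d)
= 1 * 10 / (5 + 1)
= 10 / 6 = 5/3

5/3


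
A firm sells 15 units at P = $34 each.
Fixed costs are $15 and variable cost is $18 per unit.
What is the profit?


Total Revenue = P * Q = 34 * 15 = $510
Total Cost = FC + VC*Q = 15 + 18*15 = $285
Profit = TR - TC = 510 - 285 = $225

$225


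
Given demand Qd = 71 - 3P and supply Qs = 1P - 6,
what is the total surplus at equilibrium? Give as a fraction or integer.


Find equilibrium: 71 - 3P = 1P - 6
71 + 6 = 4P
P* = 77/4 = 77/4
Q* = 1*77/4 - 6 = 53/4
Inverse demand: P = 71/3 - Q/3, so P_max = 71/3
Inverse supply: P = 6 + Q/1, so P_min = 6
CS = (1/2) * 53/4 * (71/3 - 77/4) = 2809/96
PS = (1/2) * 53/4 * (77/4 - 6) = 2809/32
TS = CS + PS = 2809/96 + 2809/32 = 2809/24

2809/24


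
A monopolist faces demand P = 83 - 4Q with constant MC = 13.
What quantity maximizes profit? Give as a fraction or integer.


TR = P*Q = (83 - 4Q)Q = 83Q - 4Q^2
MR = dTR/dQ = 83 - 8Q
Set MR = MC:
83 - 8Q = 13
70 = 8Q
Q* = 70/8 = 35/4

35/4


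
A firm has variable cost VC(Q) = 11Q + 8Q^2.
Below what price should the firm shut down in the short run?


AVC(Q) = VC(Q)/Q = 11 + 8Q
AVC is increasing in Q, so minimum AVC is at Q -> 0+.
Min AVC = 11
The firm should shut down if P < 11.

11
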